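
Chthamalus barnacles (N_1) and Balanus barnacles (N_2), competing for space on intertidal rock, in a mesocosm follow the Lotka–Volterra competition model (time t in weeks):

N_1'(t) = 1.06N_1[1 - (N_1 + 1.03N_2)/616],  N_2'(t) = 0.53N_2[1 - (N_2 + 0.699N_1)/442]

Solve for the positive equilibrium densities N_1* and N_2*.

Setting both brackets to zero gives the nullclines N_1 + 1.03N_2 = 616 and 0.699N_1 + N_2 = 442.
Substituting N_2 = 442 - 0.699N_1 into the first: N_1(1 - 1.03·0.699) = 616 - 1.03·442.
So N_1* = 161/0.28 = 574, and then N_2* = 442 - 0.699·574 = 40.8.

N_1* ≈ 574, N_2* ≈ 40.8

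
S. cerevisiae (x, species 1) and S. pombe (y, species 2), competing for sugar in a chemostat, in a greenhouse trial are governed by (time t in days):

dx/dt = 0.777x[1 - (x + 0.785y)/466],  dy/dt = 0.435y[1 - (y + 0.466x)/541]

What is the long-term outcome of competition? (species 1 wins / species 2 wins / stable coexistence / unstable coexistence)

Compare the nullcline intercepts: K1/α12 = 466/0.785 = 594 > K2 = 541; K2/α21 = 541/0.466 = 1160 > K1 = 466.
Since both inequalities hold, each species can invade when rare, so the interior equilibrium is stable.

stable coexistence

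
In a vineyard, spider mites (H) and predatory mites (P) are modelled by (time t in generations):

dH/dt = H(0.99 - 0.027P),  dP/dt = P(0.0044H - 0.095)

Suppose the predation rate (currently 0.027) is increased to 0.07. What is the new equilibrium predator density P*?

P* ≈ 14.1

At the interior fixed point, setting dH/dt = 0 with H > 0 fixes P* = (prey growth rate)/(HP coefficient) — independent of the other coefficients.
With the change, P* = 0.99/0.07 = 14.1; it falls from 36.7.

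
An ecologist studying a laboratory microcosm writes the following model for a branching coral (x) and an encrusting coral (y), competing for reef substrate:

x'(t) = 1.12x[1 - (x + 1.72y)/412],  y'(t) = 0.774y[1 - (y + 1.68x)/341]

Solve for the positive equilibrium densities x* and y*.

x* ≈ 92.4, y* ≈ 186

Setting both brackets to zero gives the nullclines x + 1.72y = 412 and 1.68x + y = 341.
Substituting y = 341 - 1.68x into the first: x(1 - 1.72·1.68) = 412 - 1.72·341.
So x* = -175/-1.89 = 92.4, and then y* = 341 - 1.68·92.4 = 186.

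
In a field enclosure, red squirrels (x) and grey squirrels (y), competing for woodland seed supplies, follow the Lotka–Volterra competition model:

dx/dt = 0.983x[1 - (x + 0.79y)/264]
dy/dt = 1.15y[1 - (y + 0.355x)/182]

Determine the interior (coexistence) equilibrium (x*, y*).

Setting both brackets to zero gives the nullclines x + 0.79y = 264 and 0.355x + y = 182.
Substituting y = 182 - 0.355x into the first: x(1 - 0.79·0.355) = 264 - 0.79·182.
So x* = 120/0.72 = 167, and then y* = 182 - 0.355·167 = 123.

x* ≈ 167, y* ≈ 123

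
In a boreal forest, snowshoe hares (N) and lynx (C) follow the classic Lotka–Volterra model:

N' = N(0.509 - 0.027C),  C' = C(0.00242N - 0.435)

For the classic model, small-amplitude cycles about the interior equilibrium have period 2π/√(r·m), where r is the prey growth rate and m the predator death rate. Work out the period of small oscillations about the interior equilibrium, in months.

Here r = 0.509 and m = 0.435, so r·m = 0.221.
ω = √0.221 = 0.471 per month, hence T = 2π/ω ≈ 13.4 months.

T ≈ 13.4 months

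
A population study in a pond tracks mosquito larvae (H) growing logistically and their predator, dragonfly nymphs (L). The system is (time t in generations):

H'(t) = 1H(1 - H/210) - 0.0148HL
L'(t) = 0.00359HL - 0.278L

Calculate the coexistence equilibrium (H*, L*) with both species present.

H* ≈ 77.4, L* ≈ 42.7

From dL/dt = 0 with L > 0: 0.00359H* = 0.278, so H* = 77.4.
Substitute into dH/dt = 0: 1(1 - 77.4/210) = 0.0148L*.
The bracket is 0.631, giving L* = 0.631/0.0148 = 42.7.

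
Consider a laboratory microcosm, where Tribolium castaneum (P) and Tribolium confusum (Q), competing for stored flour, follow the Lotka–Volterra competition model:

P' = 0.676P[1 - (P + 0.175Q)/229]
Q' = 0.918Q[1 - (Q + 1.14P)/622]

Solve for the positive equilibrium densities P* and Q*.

Setting both brackets to zero gives the nullclines P + 0.175Q = 229 and 1.14P + Q = 622.
Substituting Q = 622 - 1.14P into the first: P(1 - 0.175·1.14) = 229 - 0.175·622.
So P* = 120/0.8 = 150, and then Q* = 622 - 1.14·150 = 451.

P* ≈ 150, Q* ≈ 451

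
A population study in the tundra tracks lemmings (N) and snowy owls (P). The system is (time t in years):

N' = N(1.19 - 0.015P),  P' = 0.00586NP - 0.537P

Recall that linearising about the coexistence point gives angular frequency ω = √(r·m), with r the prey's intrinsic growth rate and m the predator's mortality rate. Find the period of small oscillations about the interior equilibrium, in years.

T ≈ 7.86 years

Here r = 1.19 and m = 0.537, so r·m = 0.639.
ω = √0.639 = 0.799 per year, hence T = 2π/ω ≈ 7.86 years.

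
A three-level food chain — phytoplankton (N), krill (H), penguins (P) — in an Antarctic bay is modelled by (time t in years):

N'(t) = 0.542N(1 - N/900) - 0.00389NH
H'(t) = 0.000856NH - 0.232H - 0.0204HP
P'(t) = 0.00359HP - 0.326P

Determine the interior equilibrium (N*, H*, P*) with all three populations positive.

From dP/dt = 0: 0.00359H* = 0.326, so H* = 90.8.
From dN/dt = 0: 0.542(1 - N*/900) = 0.00389·90.8, giving N* = 900·(1 - 0.652) = 313.
From dH/dt = 0: 0.000856·313 - 0.232 = 0.0204P*, so P* = 0.0363/0.0204 = 1.78.

N* ≈ 313, H* ≈ 90.8, P* ≈ 1.78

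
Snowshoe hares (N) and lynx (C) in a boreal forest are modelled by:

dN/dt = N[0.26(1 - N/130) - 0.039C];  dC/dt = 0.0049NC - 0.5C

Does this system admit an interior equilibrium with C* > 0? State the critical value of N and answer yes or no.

The predator equation gives dC/dt > 0 only when N > 0.5/0.0049 = 102.
Without the predator, N → K = 130. Since 130 > 102, the predator can invade and persist.

Threshold N = 102; K > 102, so yes, the predator persists.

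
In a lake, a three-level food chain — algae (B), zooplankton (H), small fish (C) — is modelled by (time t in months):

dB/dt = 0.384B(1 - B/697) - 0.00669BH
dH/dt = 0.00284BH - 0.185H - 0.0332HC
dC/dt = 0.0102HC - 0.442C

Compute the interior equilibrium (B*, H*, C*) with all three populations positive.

From dC/dt = 0: 0.0102H* = 0.442, so H* = 43.3.
From dB/dt = 0: 0.384(1 - B*/697) = 0.00669·43.3, giving B* = 697·(1 - 0.755) = 171.
From dH/dt = 0: 0.00284·171 - 0.185 = 0.0332C*, so C* = 0.3/0.0332 = 9.04.

B* ≈ 171, H* ≈ 43.3, C* ≈ 9.04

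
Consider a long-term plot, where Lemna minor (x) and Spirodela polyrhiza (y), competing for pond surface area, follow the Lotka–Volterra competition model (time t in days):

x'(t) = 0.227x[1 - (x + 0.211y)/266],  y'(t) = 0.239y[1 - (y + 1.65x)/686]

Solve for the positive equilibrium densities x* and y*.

x* ≈ 186, y* ≈ 379

Setting both brackets to zero gives the nullclines x + 0.211y = 266 and 1.65x + y = 686.
Substituting y = 686 - 1.65x into the first: x(1 - 0.211·1.65) = 266 - 0.211·686.
So x* = 121/0.652 = 186, and then y* = 686 - 1.65·186 = 379.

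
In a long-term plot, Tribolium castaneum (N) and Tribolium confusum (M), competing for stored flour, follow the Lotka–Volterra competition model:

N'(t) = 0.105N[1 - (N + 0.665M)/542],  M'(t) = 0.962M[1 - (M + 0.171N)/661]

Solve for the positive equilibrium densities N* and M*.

Setting both brackets to zero gives the nullclines N + 0.665M = 542 and 0.171N + M = 661.
Substituting M = 661 - 0.171N into the first: N(1 - 0.665·0.171) = 542 - 0.665·661.
So N* = 102/0.886 = 116, and then M* = 661 - 0.171·116 = 641.

N* ≈ 116, M* ≈ 641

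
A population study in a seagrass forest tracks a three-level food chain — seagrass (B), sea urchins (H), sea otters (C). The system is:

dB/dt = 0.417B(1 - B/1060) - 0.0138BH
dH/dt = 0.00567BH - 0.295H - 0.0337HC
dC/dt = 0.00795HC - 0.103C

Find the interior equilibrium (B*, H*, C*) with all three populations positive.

From dC/dt = 0: 0.00795H* = 0.103, so H* = 13.
From dB/dt = 0: 0.417(1 - B*/1060) = 0.0138·13, giving B* = 1060·(1 - 0.429) = 606.
From dH/dt = 0: 0.00567·606 - 0.295 = 0.0337C*, so C* = 3.14/0.0337 = 93.1.

B* ≈ 606, H* ≈ 13, C* ≈ 93.1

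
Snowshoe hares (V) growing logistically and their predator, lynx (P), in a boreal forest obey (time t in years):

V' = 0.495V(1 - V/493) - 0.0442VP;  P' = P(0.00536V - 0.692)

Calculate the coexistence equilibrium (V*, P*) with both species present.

From dP/dt = 0 with P > 0: 0.00536V* = 0.692, so V* = 129.
Substitute into dV/dt = 0: 0.495(1 - 129/493) = 0.0442P*.
The bracket is 0.738, giving P* = 0.365/0.0442 = 8.27.

V* ≈ 129, P* ≈ 8.27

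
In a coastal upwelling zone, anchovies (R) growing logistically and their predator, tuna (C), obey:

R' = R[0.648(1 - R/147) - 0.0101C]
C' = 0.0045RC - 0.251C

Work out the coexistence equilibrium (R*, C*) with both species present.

From dC/dt = 0 with C > 0: 0.0045R* = 0.251, so R* = 55.8.
Substitute into dR/dt = 0: 0.648(1 - 55.8/147) = 0.0101C*.
The bracket is 0.621, giving C* = 0.402/0.0101 = 39.8.

R* ≈ 55.8, C* ≈ 39.8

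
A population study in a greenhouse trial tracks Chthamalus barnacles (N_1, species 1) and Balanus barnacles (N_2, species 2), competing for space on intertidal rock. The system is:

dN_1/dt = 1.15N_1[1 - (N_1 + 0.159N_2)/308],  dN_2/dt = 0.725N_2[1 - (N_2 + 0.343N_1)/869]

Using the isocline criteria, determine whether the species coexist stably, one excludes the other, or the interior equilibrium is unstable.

stable coexistence

Compare the nullcline intercepts: K1/α12 = 308/0.159 = 1940 > K2 = 869; K2/α21 = 869/0.343 = 2530 > K1 = 308.
Since both inequalities hold, each species can invade when rare, so the interior equilibrium is stable.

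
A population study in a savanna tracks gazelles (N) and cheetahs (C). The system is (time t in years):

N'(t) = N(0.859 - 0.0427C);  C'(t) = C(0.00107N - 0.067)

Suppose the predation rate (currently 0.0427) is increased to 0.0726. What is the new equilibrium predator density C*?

C* ≈ 11.8

At the interior fixed point, setting dN/dt = 0 with N > 0 fixes C* = (prey growth rate)/(NC coefficient) — independent of the other coefficients.
With the change, C* = 0.859/0.0726 = 11.8; it falls from 20.1.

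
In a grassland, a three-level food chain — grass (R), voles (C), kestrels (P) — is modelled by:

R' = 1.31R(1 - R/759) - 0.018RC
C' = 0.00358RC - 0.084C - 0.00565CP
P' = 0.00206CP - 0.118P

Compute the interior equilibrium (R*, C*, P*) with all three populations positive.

R* ≈ 162, C* ≈ 57.3, P* ≈ 87.5

From dP/dt = 0: 0.00206C* = 0.118, so C* = 57.3.
From dR/dt = 0: 1.31(1 - R*/759) = 0.018·57.3, giving R* = 759·(1 - 0.787) = 162.
From dC/dt = 0: 0.00358·162 - 0.084 = 0.00565P*, so P* = 0.495/0.00565 = 87.5.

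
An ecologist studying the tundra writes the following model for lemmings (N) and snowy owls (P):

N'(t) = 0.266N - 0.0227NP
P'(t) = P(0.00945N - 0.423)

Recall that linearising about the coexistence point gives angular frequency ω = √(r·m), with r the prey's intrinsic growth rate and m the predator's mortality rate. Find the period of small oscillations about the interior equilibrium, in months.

Here r = 0.266 and m = 0.423, so r·m = 0.113.
ω = √0.113 = 0.335 per month, hence T = 2π/ω ≈ 18.7 months.

T ≈ 18.7 months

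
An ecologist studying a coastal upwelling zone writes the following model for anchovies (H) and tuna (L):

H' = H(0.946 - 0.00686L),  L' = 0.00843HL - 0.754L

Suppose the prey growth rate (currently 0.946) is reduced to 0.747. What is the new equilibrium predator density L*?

L* ≈ 109

At the interior fixed point, setting dH/dt = 0 with H > 0 fixes L* = (prey growth rate)/(HL coefficient) — independent of the other coefficients.
With the change, L* = 0.747/0.00686 = 109; it falls from 138.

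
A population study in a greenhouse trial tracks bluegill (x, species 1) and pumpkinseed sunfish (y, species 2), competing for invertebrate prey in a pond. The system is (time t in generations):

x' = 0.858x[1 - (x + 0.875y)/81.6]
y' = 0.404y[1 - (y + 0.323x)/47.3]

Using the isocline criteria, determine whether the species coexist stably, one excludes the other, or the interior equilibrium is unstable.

Compare the nullcline intercepts: K1/α12 = 81.6/0.875 = 93.3 > K2 = 47.3; K2/α21 = 47.3/0.323 = 146 > K1 = 81.6.
Since both inequalities hold, each species can invade when rare, so the interior equilibrium is stable.

stable coexistence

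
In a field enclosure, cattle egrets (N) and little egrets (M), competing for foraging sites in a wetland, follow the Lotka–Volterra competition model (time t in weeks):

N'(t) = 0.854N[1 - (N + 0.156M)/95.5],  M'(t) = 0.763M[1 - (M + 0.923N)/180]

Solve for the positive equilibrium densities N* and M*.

Setting both brackets to zero gives the nullclines N + 0.156M = 95.5 and 0.923N + M = 180.
Substituting M = 180 - 0.923N into the first: N(1 - 0.156·0.923) = 95.5 - 0.156·180.
So N* = 67.4/0.856 = 78.8, and then M* = 180 - 0.923·78.8 = 107.

N* ≈ 78.8, M* ≈ 107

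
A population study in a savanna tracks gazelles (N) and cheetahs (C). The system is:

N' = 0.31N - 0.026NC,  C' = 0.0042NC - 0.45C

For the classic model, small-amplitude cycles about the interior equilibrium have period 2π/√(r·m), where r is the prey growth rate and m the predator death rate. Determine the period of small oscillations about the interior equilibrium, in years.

Here r = 0.31 and m = 0.45, so r·m = 0.14.
ω = √0.14 = 0.373 per year, hence T = 2π/ω ≈ 16.8 years.

T ≈ 16.8 years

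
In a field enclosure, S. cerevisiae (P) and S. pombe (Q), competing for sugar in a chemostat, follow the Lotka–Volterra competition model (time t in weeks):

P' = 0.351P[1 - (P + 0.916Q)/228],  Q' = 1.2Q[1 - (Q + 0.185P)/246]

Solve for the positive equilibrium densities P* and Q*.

P* ≈ 3.21, Q* ≈ 245

Setting both brackets to zero gives the nullclines P + 0.916Q = 228 and 0.185P + Q = 246.
Substituting Q = 246 - 0.185P into the first: P(1 - 0.916·0.185) = 228 - 0.916·246.
So P* = 2.66/0.831 = 3.21, and then Q* = 246 - 0.185·3.21 = 245.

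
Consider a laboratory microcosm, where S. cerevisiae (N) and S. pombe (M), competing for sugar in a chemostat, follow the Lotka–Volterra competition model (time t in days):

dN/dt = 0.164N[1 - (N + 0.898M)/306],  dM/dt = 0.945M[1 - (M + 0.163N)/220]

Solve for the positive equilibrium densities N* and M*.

Setting both brackets to zero gives the nullclines N + 0.898M = 306 and 0.163N + M = 220.
Substituting M = 220 - 0.163N into the first: N(1 - 0.898·0.163) = 306 - 0.898·220.
So N* = 108/0.854 = 127, and then M* = 220 - 0.163·127 = 199.

N* ≈ 127, M* ≈ 199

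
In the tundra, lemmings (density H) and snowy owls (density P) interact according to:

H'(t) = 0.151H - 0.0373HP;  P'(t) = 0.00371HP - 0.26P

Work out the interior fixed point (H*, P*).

H* ≈ 70.1, P* ≈ 4.05

Set dP/dt = 0 with P > 0: 0.00371H - 0.26 = 0, so H* = 0.26/0.00371 = 70.1.
Set dH/dt = 0 with H > 0: 0.151 - 0.0373P = 0, so P* = 0.151/0.0373 = 4.05.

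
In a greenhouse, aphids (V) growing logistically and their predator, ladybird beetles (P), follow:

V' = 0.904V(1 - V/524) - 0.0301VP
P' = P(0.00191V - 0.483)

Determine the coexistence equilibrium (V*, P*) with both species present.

V* ≈ 253, P* ≈ 15.5

From dP/dt = 0 with P > 0: 0.00191V* = 0.483, so V* = 253.
Substitute into dV/dt = 0: 0.904(1 - 253/524) = 0.0301P*.
The bracket is 0.517, giving P* = 0.468/0.0301 = 15.5.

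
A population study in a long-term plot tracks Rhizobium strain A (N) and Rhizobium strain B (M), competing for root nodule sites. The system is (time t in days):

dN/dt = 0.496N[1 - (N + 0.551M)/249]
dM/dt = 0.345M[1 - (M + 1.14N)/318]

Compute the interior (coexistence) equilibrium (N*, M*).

N* ≈ 198, M* ≈ 91.8

Setting both brackets to zero gives the nullclines N + 0.551M = 249 and 1.14N + M = 318.
Substituting M = 318 - 1.14N into the first: N(1 - 0.551·1.14) = 249 - 0.551·318.
So N* = 73.8/0.372 = 198, and then M* = 318 - 1.14·198 = 91.8.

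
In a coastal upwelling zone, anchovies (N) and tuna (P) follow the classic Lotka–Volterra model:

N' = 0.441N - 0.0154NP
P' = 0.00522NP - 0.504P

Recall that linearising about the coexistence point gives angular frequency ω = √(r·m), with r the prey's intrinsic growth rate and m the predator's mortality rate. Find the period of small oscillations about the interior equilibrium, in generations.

T ≈ 13.3 generations

Here r = 0.441 and m = 0.504, so r·m = 0.222.
ω = √0.222 = 0.471 per generation, hence T = 2π/ω ≈ 13.3 generations.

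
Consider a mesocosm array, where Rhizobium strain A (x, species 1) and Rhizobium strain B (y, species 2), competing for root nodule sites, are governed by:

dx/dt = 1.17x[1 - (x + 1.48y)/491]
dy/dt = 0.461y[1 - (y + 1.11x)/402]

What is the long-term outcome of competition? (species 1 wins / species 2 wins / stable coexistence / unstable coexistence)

unstable coexistence (outcome depends on initial conditions)

Compare the nullcline intercepts: K1/α12 = 491/1.48 = 332 < K2 = 402; K2/α21 = 402/1.11 = 362 < K1 = 491.
Since both are reversed, neither can invade when rare; the interior point is a saddle.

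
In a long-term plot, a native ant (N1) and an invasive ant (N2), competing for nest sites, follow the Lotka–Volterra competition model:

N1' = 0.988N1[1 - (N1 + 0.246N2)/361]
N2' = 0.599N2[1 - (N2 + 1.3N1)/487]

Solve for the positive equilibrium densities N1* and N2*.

Setting both brackets to zero gives the nullclines N1 + 0.246N2 = 361 and 1.3N1 + N2 = 487.
Substituting N2 = 487 - 1.3N1 into the first: N1(1 - 0.246·1.3) = 361 - 0.246·487.
So N1* = 241/0.68 = 355, and then N2* = 487 - 1.3·355 = 26.

N1* ≈ 355, N2* ≈ 26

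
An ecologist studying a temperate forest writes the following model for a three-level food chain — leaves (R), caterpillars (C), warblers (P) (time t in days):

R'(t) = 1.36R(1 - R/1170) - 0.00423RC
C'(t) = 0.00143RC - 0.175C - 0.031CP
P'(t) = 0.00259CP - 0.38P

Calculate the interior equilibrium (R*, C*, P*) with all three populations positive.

R* ≈ 636, C* ≈ 147, P* ≈ 23.7

From dP/dt = 0: 0.00259C* = 0.38, so C* = 147.
From dR/dt = 0: 1.36(1 - R*/1170) = 0.00423·147, giving R* = 1170·(1 - 0.456) = 636.
From dC/dt = 0: 0.00143·636 - 0.175 = 0.031P*, so P* = 0.735/0.031 = 23.7.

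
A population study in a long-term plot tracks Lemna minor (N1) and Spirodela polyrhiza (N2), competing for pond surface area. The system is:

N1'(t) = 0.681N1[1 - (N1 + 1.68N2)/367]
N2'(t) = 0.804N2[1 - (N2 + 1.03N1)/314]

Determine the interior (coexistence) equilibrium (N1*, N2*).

N1* ≈ 220, N2* ≈ 87.6

Setting both brackets to zero gives the nullclines N1 + 1.68N2 = 367 and 1.03N1 + N2 = 314.
Substituting N2 = 314 - 1.03N1 into the first: N1(1 - 1.68·1.03) = 367 - 1.68·314.
So N1* = -161/-0.73 = 220, and then N2* = 314 - 1.03·220 = 87.6.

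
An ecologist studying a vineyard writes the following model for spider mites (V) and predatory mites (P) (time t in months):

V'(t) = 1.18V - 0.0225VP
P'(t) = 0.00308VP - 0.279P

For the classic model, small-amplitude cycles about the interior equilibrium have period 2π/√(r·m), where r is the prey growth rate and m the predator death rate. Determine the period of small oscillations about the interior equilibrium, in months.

T ≈ 11 months

Here r = 1.18 and m = 0.279, so r·m = 0.329.
ω = √0.329 = 0.574 per month, hence T = 2π/ω ≈ 11 months.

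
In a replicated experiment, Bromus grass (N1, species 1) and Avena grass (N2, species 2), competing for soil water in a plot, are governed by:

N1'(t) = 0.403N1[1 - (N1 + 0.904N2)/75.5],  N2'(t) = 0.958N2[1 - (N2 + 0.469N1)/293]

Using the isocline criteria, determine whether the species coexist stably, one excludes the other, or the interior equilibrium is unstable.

species 2 excludes species 1

Compare the nullcline intercepts: K1/α12 = 75.5/0.904 = 83.5 < K2 = 293; K2/α21 = 293/0.469 = 625 > K1 = 75.5.
Since the inequalities point opposite ways, species 2 can invade but species 1 cannot.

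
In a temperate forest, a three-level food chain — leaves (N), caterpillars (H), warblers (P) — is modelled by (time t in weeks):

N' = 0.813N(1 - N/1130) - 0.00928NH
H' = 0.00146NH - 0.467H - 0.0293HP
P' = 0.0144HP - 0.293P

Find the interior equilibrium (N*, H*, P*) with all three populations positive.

From dP/dt = 0: 0.0144H* = 0.293, so H* = 20.3.
From dN/dt = 0: 0.813(1 - N*/1130) = 0.00928·20.3, giving N* = 1130·(1 - 0.232) = 868.
From dH/dt = 0: 0.00146·868 - 0.467 = 0.0293P*, so P* = 0.8/0.0293 = 27.3.

N* ≈ 868, H* ≈ 20.3, P* ≈ 27.3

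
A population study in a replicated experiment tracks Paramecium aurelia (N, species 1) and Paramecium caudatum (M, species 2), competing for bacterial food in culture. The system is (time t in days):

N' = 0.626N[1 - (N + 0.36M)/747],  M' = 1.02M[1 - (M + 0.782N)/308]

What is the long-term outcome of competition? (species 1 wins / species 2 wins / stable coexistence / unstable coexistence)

species 1 excludes species 2

Compare the nullcline intercepts: K1/α12 = 747/0.36 = 2080 > K2 = 308; K2/α21 = 308/0.782 = 394 < K1 = 747.
Since the inequalities point opposite ways, species 1 can invade but species 2 cannot.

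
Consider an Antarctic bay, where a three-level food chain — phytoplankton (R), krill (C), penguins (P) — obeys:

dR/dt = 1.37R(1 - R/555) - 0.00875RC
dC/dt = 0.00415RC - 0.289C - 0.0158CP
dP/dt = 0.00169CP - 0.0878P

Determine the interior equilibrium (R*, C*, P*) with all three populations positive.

R* ≈ 371, C* ≈ 52, P* ≈ 79.1

From dP/dt = 0: 0.00169C* = 0.0878, so C* = 52.
From dR/dt = 0: 1.37(1 - R*/555) = 0.00875·52, giving R* = 555·(1 - 0.332) = 371.
From dC/dt = 0: 0.00415·371 - 0.289 = 0.0158P*, so P* = 1.25/0.0158 = 79.1.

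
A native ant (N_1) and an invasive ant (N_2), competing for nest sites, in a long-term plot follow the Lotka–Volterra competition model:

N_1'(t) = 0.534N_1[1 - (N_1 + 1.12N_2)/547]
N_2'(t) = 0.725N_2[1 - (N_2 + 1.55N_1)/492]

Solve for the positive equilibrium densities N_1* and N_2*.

Setting both brackets to zero gives the nullclines N_1 + 1.12N_2 = 547 and 1.55N_1 + N_2 = 492.
Substituting N_2 = 492 - 1.55N_1 into the first: N_1(1 - 1.12·1.55) = 547 - 1.12·492.
So N_1* = -4.04/-0.736 = 5.49, and then N_2* = 492 - 1.55·5.49 = 483.

N_1* ≈ 5.49, N_2* ≈ 483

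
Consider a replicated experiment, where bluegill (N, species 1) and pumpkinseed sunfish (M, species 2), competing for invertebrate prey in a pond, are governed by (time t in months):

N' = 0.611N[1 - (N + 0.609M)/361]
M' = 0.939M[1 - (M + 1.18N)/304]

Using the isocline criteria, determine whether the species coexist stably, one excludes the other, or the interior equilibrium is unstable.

species 1 excludes species 2

Compare the nullcline intercepts: K1/α12 = 361/0.609 = 593 > K2 = 304; K2/α21 = 304/1.18 = 258 < K1 = 361.
Since the inequalities point opposite ways, species 1 can invade but species 2 cannot.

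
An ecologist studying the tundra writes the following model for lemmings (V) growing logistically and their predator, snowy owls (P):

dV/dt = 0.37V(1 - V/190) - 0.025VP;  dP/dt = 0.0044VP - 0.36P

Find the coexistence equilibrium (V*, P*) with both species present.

V* ≈ 81.8, P* ≈ 8.43

From dP/dt = 0 with P > 0: 0.0044V* = 0.36, so V* = 81.8.
Substitute into dV/dt = 0: 0.37(1 - 81.8/190) = 0.025P*.
The bracket is 0.569, giving P* = 0.211/0.025 = 8.43.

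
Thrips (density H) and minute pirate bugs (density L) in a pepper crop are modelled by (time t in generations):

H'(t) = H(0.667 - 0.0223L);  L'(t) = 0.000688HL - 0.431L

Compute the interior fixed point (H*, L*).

H* ≈ 626, L* ≈ 29.9

Set dL/dt = 0 with L > 0: 0.000688H - 0.431 = 0, so H* = 0.431/0.000688 = 626.
Set dH/dt = 0 with H > 0: 0.667 - 0.0223L = 0, so L* = 0.667/0.0223 = 29.9.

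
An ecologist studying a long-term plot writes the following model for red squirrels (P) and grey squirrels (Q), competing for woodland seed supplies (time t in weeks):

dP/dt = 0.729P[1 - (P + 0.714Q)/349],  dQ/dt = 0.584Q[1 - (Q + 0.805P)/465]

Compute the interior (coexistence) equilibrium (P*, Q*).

Setting both brackets to zero gives the nullclines P + 0.714Q = 349 and 0.805P + Q = 465.
Substituting Q = 465 - 0.805P into the first: P(1 - 0.714·0.805) = 349 - 0.714·465.
So P* = 17/0.425 = 40, and then Q* = 465 - 0.805·40 = 433.

P* ≈ 40, Q* ≈ 433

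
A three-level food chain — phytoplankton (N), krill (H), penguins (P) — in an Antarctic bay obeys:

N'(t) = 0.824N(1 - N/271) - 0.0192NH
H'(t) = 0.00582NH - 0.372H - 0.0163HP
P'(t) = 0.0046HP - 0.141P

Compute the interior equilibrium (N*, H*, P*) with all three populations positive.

From dP/dt = 0: 0.0046H* = 0.141, so H* = 30.7.
From dN/dt = 0: 0.824(1 - N*/271) = 0.0192·30.7, giving N* = 271·(1 - 0.714) = 77.4.
From dH/dt = 0: 0.00582·77.4 - 0.372 = 0.0163P*, so P* = 0.0787/0.0163 = 4.83.

N* ≈ 77.4, H* ≈ 30.7, P* ≈ 4.83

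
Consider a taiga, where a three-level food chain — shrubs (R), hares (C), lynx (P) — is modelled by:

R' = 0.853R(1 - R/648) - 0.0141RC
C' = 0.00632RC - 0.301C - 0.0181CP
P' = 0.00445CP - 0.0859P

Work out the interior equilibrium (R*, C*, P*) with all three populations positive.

From dP/dt = 0: 0.00445C* = 0.0859, so C* = 19.3.
From dR/dt = 0: 0.853(1 - R*/648) = 0.0141·19.3, giving R* = 648·(1 - 0.319) = 441.
From dC/dt = 0: 0.00632·441 - 0.301 = 0.0181P*, so P* = 2.49/0.0181 = 137.

R* ≈ 441, C* ≈ 19.3, P* ≈ 137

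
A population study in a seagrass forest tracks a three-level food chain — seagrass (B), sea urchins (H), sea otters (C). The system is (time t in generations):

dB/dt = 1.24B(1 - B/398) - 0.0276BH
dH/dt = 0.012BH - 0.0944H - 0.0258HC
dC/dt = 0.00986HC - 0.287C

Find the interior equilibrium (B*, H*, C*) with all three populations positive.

B* ≈ 140, H* ≈ 29.1, C* ≈ 61.5

From dC/dt = 0: 0.00986H* = 0.287, so H* = 29.1.
From dB/dt = 0: 1.24(1 - B*/398) = 0.0276·29.1, giving B* = 398·(1 - 0.648) = 140.
From dH/dt = 0: 0.012·140 - 0.0944 = 0.0258C*, so C* = 1.59/0.0258 = 61.5.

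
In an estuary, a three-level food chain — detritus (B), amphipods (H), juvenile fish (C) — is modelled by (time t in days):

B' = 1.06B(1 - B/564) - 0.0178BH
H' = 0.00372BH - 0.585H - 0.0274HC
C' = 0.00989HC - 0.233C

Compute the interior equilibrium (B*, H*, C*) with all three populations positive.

From dC/dt = 0: 0.00989H* = 0.233, so H* = 23.6.
From dB/dt = 0: 1.06(1 - B*/564) = 0.0178·23.6, giving B* = 564·(1 - 0.396) = 341.
From dH/dt = 0: 0.00372·341 - 0.585 = 0.0274C*, so C* = 0.683/0.0274 = 24.9.

B* ≈ 341, H* ≈ 23.6, C* ≈ 24.9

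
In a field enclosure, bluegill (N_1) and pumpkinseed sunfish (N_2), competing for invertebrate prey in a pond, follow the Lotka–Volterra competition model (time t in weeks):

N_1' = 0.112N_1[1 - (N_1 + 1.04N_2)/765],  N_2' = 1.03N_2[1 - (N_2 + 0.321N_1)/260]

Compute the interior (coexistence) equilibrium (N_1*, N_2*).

N_1* ≈ 742, N_2* ≈ 21.7

Setting both brackets to zero gives the nullclines N_1 + 1.04N_2 = 765 and 0.321N_1 + N_2 = 260.
Substituting N_2 = 260 - 0.321N_1 into the first: N_1(1 - 1.04·0.321) = 765 - 1.04·260.
So N_1* = 495/0.666 = 742, and then N_2* = 260 - 0.321·742 = 21.7.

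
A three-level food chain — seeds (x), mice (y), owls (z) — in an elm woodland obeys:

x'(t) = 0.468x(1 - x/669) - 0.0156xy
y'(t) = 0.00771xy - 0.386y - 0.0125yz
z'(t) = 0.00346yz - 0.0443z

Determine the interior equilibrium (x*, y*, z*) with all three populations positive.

x* ≈ 383, y* ≈ 12.8, z* ≈ 206

From dz/dt = 0: 0.00346y* = 0.0443, so y* = 12.8.
From dx/dt = 0: 0.468(1 - x*/669) = 0.0156·12.8, giving x* = 669·(1 - 0.427) = 383.
From dy/dt = 0: 0.00771·383 - 0.386 = 0.0125z*, so z* = 2.57/0.0125 = 206.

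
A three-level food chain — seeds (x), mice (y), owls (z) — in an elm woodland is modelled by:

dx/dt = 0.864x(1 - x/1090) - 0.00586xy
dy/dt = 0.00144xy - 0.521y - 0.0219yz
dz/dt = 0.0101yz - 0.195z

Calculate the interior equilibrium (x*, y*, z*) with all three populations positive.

From dz/dt = 0: 0.0101y* = 0.195, so y* = 19.3.
From dx/dt = 0: 0.864(1 - x*/1090) = 0.00586·19.3, giving x* = 1090·(1 - 0.131) = 947.
From dy/dt = 0: 0.00144·947 - 0.521 = 0.0219z*, so z* = 0.843/0.0219 = 38.5.

x* ≈ 947, y* ≈ 19.3, z* ≈ 38.5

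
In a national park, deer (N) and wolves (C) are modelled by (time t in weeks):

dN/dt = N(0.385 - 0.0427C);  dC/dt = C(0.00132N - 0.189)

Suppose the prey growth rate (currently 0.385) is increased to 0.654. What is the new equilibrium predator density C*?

C* ≈ 15.3

At the interior fixed point, setting dN/dt = 0 with N > 0 fixes C* = (prey growth rate)/(NC coefficient) — independent of the other coefficients.
With the change, C* = 0.654/0.0427 = 15.3; it rises from 9.02.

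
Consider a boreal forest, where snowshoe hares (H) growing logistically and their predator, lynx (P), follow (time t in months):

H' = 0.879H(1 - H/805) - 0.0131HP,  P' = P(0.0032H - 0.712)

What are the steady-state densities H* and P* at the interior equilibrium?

H* ≈ 222, P* ≈ 48.6

From dP/dt = 0 with P > 0: 0.0032H* = 0.712, so H* = 222.
Substitute into dH/dt = 0: 0.879(1 - 222/805) = 0.0131P*.
The bracket is 0.724, giving P* = 0.636/0.0131 = 48.6.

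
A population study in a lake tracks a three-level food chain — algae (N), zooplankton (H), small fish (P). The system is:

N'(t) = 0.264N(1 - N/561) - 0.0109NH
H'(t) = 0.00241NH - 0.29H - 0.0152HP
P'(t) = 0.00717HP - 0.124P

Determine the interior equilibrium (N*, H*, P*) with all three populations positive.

N* ≈ 160, H* ≈ 17.3, P* ≈ 6.36

From dP/dt = 0: 0.00717H* = 0.124, so H* = 17.3.
From dN/dt = 0: 0.264(1 - N*/561) = 0.0109·17.3, giving N* = 561·(1 - 0.714) = 160.
From dH/dt = 0: 0.00241·160 - 0.29 = 0.0152P*, so P* = 0.0966/0.0152 = 6.36.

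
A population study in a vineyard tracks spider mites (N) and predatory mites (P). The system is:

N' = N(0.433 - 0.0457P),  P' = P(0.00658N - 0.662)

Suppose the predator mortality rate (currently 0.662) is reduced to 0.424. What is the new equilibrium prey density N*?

At the interior fixed point, setting dP/dt = 0 with P > 0 fixes N* = (predator death rate)/(NP coefficient) — independent of the other coefficients.
With the change, N* = 0.424/0.00658 = 64.4; it falls from 101.

N* ≈ 64.4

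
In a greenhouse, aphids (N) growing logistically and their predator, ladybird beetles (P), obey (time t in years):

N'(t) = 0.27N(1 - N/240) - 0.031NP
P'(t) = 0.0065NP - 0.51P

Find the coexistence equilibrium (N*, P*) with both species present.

N* ≈ 78.5, P* ≈ 5.86

From dP/dt = 0 with P > 0: 0.0065N* = 0.51, so N* = 78.5.
Substitute into dN/dt = 0: 0.27(1 - 78.5/240) = 0.031P*.
The bracket is 0.673, giving P* = 0.182/0.031 = 5.86.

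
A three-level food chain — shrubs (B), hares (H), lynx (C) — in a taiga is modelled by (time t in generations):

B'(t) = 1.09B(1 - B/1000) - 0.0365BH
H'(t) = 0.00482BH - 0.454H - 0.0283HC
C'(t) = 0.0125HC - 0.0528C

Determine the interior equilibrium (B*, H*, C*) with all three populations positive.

From dC/dt = 0: 0.0125H* = 0.0528, so H* = 4.22.
From dB/dt = 0: 1.09(1 - B*/1000) = 0.0365·4.22, giving B* = 1000·(1 - 0.141) = 859.
From dH/dt = 0: 0.00482·859 - 0.454 = 0.0283C*, so C* = 3.68/0.0283 = 130.

B* ≈ 859, H* ≈ 4.22, C* ≈ 130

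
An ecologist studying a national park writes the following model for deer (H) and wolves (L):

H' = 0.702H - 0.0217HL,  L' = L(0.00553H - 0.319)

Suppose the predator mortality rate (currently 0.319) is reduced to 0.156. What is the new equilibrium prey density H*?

At the interior fixed point, setting dL/dt = 0 with L > 0 fixes H* = (predator death rate)/(HL coefficient) — independent of the other coefficients.
With the change, H* = 0.156/0.00553 = 28.2; it falls from 57.7.

H* ≈ 28.2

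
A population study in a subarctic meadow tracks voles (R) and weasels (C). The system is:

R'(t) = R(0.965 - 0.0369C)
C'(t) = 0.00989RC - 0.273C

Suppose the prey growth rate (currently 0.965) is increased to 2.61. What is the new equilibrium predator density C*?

C* ≈ 70.7

At the interior fixed point, setting dR/dt = 0 with R > 0 fixes C* = (prey growth rate)/(RC coefficient) — independent of the other coefficients.
With the change, C* = 2.61/0.0369 = 70.7; it rises from 26.2.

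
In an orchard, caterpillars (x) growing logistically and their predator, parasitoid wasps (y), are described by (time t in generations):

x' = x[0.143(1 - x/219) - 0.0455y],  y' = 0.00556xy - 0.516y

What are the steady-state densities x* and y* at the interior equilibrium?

From dy/dt = 0 with y > 0: 0.00556x* = 0.516, so x* = 92.8.
Substitute into dx/dt = 0: 0.143(1 - 92.8/219) = 0.0455y*.
The bracket is 0.576, giving y* = 0.0824/0.0455 = 1.81.

x* ≈ 92.8, y* ≈ 1.81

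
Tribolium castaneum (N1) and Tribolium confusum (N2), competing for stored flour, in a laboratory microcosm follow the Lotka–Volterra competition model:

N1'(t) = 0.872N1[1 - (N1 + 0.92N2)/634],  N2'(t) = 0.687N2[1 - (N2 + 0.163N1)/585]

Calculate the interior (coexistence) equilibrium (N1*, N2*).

N1* ≈ 113, N2* ≈ 567

Setting both brackets to zero gives the nullclines N1 + 0.92N2 = 634 and 0.163N1 + N2 = 585.
Substituting N2 = 585 - 0.163N1 into the first: N1(1 - 0.92·0.163) = 634 - 0.92·585.
So N1* = 95.8/0.85 = 113, and then N2* = 585 - 0.163·113 = 567.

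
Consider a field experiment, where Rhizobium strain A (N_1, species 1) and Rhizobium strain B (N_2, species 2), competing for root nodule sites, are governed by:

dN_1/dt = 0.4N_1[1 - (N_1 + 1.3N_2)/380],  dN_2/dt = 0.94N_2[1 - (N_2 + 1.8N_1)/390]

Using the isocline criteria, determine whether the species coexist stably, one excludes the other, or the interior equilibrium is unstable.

Compare the nullcline intercepts: K1/α12 = 380/1.3 = 292 < K2 = 390; K2/α21 = 390/1.8 = 217 < K1 = 380.
Since both are reversed, neither can invade when rare; the interior point is a saddle.

unstable coexistence (outcome depends on initial conditions)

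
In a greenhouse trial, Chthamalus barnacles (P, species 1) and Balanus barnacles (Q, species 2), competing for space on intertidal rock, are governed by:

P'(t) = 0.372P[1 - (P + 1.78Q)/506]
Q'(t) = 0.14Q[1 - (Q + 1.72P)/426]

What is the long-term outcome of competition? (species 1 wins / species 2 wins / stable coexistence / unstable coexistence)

Compare the nullcline intercepts: K1/α12 = 506/1.78 = 284 < K2 = 426; K2/α21 = 426/1.72 = 248 < K1 = 506.
Since both are reversed, neither can invade when rare; the interior point is a saddle.

unstable coexistence (outcome depends on initial conditions)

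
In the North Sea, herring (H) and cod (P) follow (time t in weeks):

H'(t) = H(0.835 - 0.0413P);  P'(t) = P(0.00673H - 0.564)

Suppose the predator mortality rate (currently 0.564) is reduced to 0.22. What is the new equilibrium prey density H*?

At the interior fixed point, setting dP/dt = 0 with P > 0 fixes H* = (predator death rate)/(HP coefficient) — independent of the other coefficients.
With the change, H* = 0.22/0.00673 = 32.7; it falls from 83.8.

H* ≈ 32.7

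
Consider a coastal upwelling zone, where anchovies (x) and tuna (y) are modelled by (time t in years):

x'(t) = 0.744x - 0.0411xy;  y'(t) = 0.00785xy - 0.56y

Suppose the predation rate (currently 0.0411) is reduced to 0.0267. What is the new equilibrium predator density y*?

y* ≈ 27.9

At the interior fixed point, setting dx/dt = 0 with x > 0 fixes y* = (prey growth rate)/(xy coefficient) — independent of the other coefficients.
With the change, y* = 0.744/0.0267 = 27.9; it rises from 18.1.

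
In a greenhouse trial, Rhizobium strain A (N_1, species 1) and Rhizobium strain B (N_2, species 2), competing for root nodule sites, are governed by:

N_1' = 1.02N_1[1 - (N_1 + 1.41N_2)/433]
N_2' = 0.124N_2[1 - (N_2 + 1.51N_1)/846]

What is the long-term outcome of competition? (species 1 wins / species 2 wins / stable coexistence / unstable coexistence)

Compare the nullcline intercepts: K1/α12 = 433/1.41 = 307 < K2 = 846; K2/α21 = 846/1.51 = 560 > K1 = 433.
Since the inequalities point opposite ways, species 2 can invade but species 1 cannot.

species 2 excludes species 1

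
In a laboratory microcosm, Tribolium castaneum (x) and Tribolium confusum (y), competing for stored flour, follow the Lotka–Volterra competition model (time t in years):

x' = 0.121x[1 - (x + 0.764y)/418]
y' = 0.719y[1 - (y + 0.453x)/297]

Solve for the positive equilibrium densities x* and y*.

Setting both brackets to zero gives the nullclines x + 0.764y = 418 and 0.453x + y = 297.
Substituting y = 297 - 0.453x into the first: x(1 - 0.764·0.453) = 418 - 0.764·297.
So x* = 191/0.654 = 292, and then y* = 297 - 0.453·292 = 165.

x* ≈ 292, y* ≈ 165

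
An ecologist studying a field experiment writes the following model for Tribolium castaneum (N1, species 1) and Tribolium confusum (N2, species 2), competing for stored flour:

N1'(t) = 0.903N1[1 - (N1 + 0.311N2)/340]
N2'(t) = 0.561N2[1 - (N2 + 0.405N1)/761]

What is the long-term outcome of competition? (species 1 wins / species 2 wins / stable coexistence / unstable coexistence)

Compare the nullcline intercepts: K1/α12 = 340/0.311 = 1090 > K2 = 761; K2/α21 = 761/0.405 = 1880 > K1 = 340.
Since both inequalities hold, each species can invade when rare, so the interior equilibrium is stable.

stable coexistence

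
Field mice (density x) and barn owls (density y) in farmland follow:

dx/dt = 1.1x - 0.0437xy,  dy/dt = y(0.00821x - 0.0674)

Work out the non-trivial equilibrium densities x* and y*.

Set dy/dt = 0 with y > 0: 0.00821x - 0.0674 = 0, so x* = 0.0674/0.00821 = 8.21.
Set dx/dt = 0 with x > 0: 1.1 - 0.0437y = 0, so y* = 1.1/0.0437 = 25.2.

x* ≈ 8.21, y* ≈ 25.2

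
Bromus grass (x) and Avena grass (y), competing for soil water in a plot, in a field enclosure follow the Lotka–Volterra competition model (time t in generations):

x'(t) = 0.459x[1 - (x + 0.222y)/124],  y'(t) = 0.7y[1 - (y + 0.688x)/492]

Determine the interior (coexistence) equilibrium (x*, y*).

Setting both brackets to zero gives the nullclines x + 0.222y = 124 and 0.688x + y = 492.
Substituting y = 492 - 0.688x into the first: x(1 - 0.222·0.688) = 124 - 0.222·492.
So x* = 14.8/0.847 = 17.4, and then y* = 492 - 0.688·17.4 = 480.

x* ≈ 17.4, y* ≈ 480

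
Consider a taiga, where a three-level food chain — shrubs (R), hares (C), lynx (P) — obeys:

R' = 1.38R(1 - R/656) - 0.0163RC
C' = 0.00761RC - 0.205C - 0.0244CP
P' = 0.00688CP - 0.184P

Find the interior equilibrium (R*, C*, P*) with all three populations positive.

R* ≈ 449, C* ≈ 26.7, P* ≈ 132

From dP/dt = 0: 0.00688C* = 0.184, so C* = 26.7.
From dR/dt = 0: 1.38(1 - R*/656) = 0.0163·26.7, giving R* = 656·(1 - 0.316) = 449.
From dC/dt = 0: 0.00761·449 - 0.205 = 0.0244P*, so P* = 3.21/0.0244 = 132.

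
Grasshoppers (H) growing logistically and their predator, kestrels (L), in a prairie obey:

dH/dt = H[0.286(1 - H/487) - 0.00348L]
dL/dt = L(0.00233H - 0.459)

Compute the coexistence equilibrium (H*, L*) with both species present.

H* ≈ 197, L* ≈ 48.9

From dL/dt = 0 with L > 0: 0.00233H* = 0.459, so H* = 197.
Substitute into dH/dt = 0: 0.286(1 - 197/487) = 0.00348L*.
The bracket is 0.595, giving L* = 0.17/0.00348 = 48.9.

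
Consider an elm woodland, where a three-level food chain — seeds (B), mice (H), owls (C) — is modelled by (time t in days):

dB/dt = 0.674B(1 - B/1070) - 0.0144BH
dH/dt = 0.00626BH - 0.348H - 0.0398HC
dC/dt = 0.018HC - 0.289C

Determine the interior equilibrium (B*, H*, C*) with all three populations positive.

From dC/dt = 0: 0.018H* = 0.289, so H* = 16.1.
From dB/dt = 0: 0.674(1 - B*/1070) = 0.0144·16.1, giving B* = 1070·(1 - 0.343) = 703.
From dH/dt = 0: 0.00626·703 - 0.348 = 0.0398C*, so C* = 4.05/0.0398 = 102.

B* ≈ 703, H* ≈ 16.1, C* ≈ 102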